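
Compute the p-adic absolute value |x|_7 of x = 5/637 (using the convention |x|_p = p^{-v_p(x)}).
|5/637|_7 = 49

Step 1 — compute v_7(x) by factoring powers of 7 out of the numerator and denominator: v_7(5/637) = -2. Step 2 — apply |x|_p = p^{-v_p(x)} = 7^{2} = 49.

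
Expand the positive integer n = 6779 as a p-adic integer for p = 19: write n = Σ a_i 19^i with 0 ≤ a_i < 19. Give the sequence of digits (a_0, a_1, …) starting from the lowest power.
(a_0, a_1, …) = (15, 14, 18)

Repeated division by 19 gives the digits low-to-high: 6779 = 15 + 14·19^1 + 18·19^2. Digit sequence: (15, 14, 18).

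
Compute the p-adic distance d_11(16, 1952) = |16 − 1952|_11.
d_11(16, 1952) = 1/121

Step 1 — x − y = 16 − 1952 = -1936. Step 2 — v_11(-1936) = 2 (factor: -1936 = −(11^2 · 16); the sign does not affect v_p). Step 3 — |x − y|_11 = 11^{-2} = 1/121.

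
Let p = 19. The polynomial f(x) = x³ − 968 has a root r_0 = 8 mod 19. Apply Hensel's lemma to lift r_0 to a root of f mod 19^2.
r_1 = 236 (mod 361)

Hensel: r_{i+1} = r_i − f(r_i)/f′(r_i) mod 19^{i+2}, where f′(x) = 3x². Iterate:
  r_0 = 8 (mod 19)
  r_1 = 236 (mod 361)
Final: r = 236 with f(r) ≡ 0 mod 19^2.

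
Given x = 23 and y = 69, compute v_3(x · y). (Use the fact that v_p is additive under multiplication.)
v_3(1587) = 1

v_p(x) = 0 (factor: 23 = 3^0 · 23); v_p(y) = 1 (factor: 69 = 3^1 · 23). Additivity: v_p(xy) = v_p(x) + v_p(y) = 0 + 1 = 1. (Direct check: xy = 1587 = 3^1 · (529).)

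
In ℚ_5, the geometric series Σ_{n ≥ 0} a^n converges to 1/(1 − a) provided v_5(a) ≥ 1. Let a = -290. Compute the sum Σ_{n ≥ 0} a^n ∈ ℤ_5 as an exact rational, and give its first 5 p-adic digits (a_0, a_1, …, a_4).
Σ a^n = 1/(1 − a) = 1/291;  first 5 digits = (1, 2, 2, 3, 2)

v_5(a) = 1 ≥ 1, so the series converges in ℤ_5 to 1/(1 − a) = 1/(1 − (-290)) = 1/291. Expand this rational in ℤ_5: compute digits iteratively via d_i = x_i mod 5, x_{i+1} = (x_i − d_i)/5. The first 5 digits are (1, 2, 2, 3, 2).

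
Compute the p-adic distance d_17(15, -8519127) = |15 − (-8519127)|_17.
d_17(15, -8519127) = 1/1419857

Step 1 — x − y = 15 − (-8519127) = 8519142. Step 2 — v_17(8519142) = 5 (factor: 8519142 = (17^5 · 6); the sign does not affect v_p). Step 3 — |x − y|_17 = 17^{-5} = 1/1419857.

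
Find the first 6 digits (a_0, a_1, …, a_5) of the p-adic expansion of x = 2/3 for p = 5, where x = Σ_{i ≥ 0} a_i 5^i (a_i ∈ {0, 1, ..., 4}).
(a_0, …, a_5) = (4, 1, 3, 1, 3, 1)

v_5(2/3) = 0 (numerator and denominator both coprime to 5), so x ∈ ℤ_5^×. Compute digits iteratively via a_i = x_i mod 5, x_{i+1} = (x_i − a_i)/5, with x_0 = x:
  x_0 = 2/3;  a_0 = 4;  x_1 = (x_0 − 4)/5 = -2/3
  x_1 = -2/3;  a_1 = 1;  x_2 = (x_1 − 1)/5 = -1/3
  x_2 = -1/3;  a_2 = 3;  x_3 = (x_2 − 3)/5 = -2/3
  x_3 = -2/3;  a_3 = 1;  x_4 = (x_3 − 1)/5 = -1/3
  x_4 = -1/3;  a_4 = 3;  x_5 = (x_4 − 3)/5 = -2/3
  x_5 = -2/3;  a_5 = 1;  x_6 = (x_5 − 1)/5 = -1/3
Digits: (4, 1, 3, 1, 3, 1).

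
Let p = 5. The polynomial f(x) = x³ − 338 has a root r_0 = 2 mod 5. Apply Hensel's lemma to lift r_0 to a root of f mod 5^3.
r_2 = 42 (mod 125)

Hensel: r_{i+1} = r_i − f(r_i)/f′(r_i) mod 5^{i+2}, where f′(x) = 3x². Iterate:
  r_0 = 2 (mod 5)
  r_1 = 17 (mod 25)
  r_2 = 42 (mod 125)
Final: r = 42 with f(r) ≡ 0 mod 5^3.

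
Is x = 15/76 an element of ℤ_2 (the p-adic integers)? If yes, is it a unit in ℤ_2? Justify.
x ∉ ℤ_2 (v_2(x) = -2 < 0)

ℤ_2 = {x ∈ ℚ_2 : v_2(x) ≥ 0} and ℤ_2^× = {x ∈ ℤ_2 : v_2(x) = 0}. Here v_2(15/76) = v_2(num) − v_2(den) = -2; compare against these criteria.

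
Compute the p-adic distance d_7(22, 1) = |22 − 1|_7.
d_7(22, 1) = 1/7

Step 1 — x − y = 22 − 1 = 21. Step 2 — v_7(21) = 1 (factor: 21 = (7^1 · 3); the sign does not affect v_p). Step 3 — |x − y|_7 = 7^{-1} = 1/7.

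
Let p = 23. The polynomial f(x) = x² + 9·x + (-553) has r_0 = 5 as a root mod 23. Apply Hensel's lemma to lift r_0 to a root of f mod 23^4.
r_3 = 218229 (mod 279841)

Hensel: r_{i+1} = r_i − f(r_i)·(f′(r_i))^{-1} mod 23^{i+2}, f′(x) = 2x + 9. Iterate:
  r_0 = 5 (mod 23)
  r_1 = 281 (mod 529)
  r_2 = 11390 (mod 12167)
  r_3 = 218229 (mod 279841)
Final: r = 218229 satisfies f(r) ≡ 0 mod 23^4.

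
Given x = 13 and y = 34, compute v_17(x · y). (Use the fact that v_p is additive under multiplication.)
v_17(442) = 1

v_p(x) = 0 (factor: 13 = 17^0 · 13); v_p(y) = 1 (factor: 34 = 17^1 · 2). Additivity: v_p(xy) = v_p(x) + v_p(y) = 0 + 1 = 1. (Direct check: xy = 442 = 17^1 · (26).)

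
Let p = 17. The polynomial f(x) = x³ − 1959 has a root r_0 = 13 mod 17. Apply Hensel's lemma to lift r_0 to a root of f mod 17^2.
r_1 = 285 (mod 289)

Hensel: r_{i+1} = r_i − f(r_i)/f′(r_i) mod 17^{i+2}, where f′(x) = 3x². Iterate:
  r_0 = 13 (mod 17)
  r_1 = 285 (mod 289)
Final: r = 285 with f(r) ≡ 0 mod 17^2.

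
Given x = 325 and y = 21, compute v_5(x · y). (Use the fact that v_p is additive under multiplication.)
v_5(6825) = 2

v_p(x) = 2 (factor: 325 = 5^2 · 13); v_p(y) = 0 (factor: 21 = 5^0 · 21). Additivity: v_p(xy) = v_p(x) + v_p(y) = 2 + 0 = 2. (Direct check: xy = 6825 = 5^2 · (273).)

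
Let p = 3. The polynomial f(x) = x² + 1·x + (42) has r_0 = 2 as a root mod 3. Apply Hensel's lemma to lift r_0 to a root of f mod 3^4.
r_3 = 50 (mod 81)

Hensel: r_{i+1} = r_i − f(r_i)·(f′(r_i))^{-1} mod 3^{i+2}, f′(x) = 2x + 1. Iterate:
  r_0 = 2 (mod 3)
  r_1 = 5 (mod 9)
  r_2 = 23 (mod 27)
  r_3 = 50 (mod 81)
Final: r = 50 satisfies f(r) ≡ 0 mod 3^4.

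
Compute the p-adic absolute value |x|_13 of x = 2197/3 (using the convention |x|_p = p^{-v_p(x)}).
|2197/3|_13 = 1/2197

Step 1 — compute v_13(x) by factoring powers of 13 out of the numerator and denominator: v_13(2197/3) = 3. Step 2 — apply |x|_p = p^{-v_p(x)} = 13^{-3} = 1/2197.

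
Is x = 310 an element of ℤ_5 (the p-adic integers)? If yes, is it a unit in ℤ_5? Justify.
x ∈ ℤ_5 but not a unit; v_5(x) = 1 > 0

ℤ_5 = {x ∈ ℚ_5 : v_5(x) ≥ 0} and ℤ_5^× = {x ∈ ℤ_5 : v_5(x) = 0}. Here v_5(310) = v_5(num) − v_5(den) = 1; compare against these criteria.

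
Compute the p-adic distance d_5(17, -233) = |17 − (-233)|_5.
d_5(17, -233) = 1/125

Step 1 — x − y = 17 − (-233) = 250. Step 2 — v_5(250) = 3 (factor: 250 = (5^3 · 2); the sign does not affect v_p). Step 3 — |x − y|_5 = 5^{-3} = 1/125.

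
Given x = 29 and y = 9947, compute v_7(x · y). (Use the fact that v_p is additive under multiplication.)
v_7(288463) = 3

v_p(x) = 0 (factor: 29 = 7^0 · 29); v_p(y) = 3 (factor: 9947 = 7^3 · 29). Additivity: v_p(xy) = v_p(x) + v_p(y) = 0 + 3 = 3. (Direct check: xy = 288463 = 7^3 · (841).)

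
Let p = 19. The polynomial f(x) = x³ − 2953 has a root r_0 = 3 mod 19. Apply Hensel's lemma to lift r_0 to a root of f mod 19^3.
r_2 = 3708 (mod 6859)

Hensel: r_{i+1} = r_i − f(r_i)/f′(r_i) mod 19^{i+2}, where f′(x) = 3x². Iterate:
  r_0 = 3 (mod 19)
  r_1 = 98 (mod 361)
  r_2 = 3708 (mod 6859)
Final: r = 3708 with f(r) ≡ 0 mod 19^3.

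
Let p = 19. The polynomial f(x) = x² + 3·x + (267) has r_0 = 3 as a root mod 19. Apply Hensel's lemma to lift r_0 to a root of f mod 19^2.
r_1 = 212 (mod 361)

Hensel: r_{i+1} = r_i − f(r_i)·(f′(r_i))^{-1} mod 19^{i+2}, f′(x) = 2x + 3. Iterate:
  r_0 = 3 (mod 19)
  r_1 = 212 (mod 361)
Final: r = 212 satisfies f(r) ≡ 0 mod 19^2.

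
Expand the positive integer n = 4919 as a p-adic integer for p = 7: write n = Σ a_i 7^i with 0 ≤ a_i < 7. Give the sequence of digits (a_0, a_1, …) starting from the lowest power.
(a_0, a_1, …) = (5, 2, 2, 0, 2)

Repeated division by 7 gives the digits low-to-high: 4919 = 5 + 2·7^1 + 2·7^2 + 2·7^4. Digit sequence: (5, 2, 2, 0, 2).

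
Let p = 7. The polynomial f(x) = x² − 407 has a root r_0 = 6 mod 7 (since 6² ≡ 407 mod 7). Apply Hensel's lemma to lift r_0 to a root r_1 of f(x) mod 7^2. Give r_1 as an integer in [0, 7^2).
r_1 = 41 (mod 49)

Hensel's recurrence: r_{i+1} = r_i − f(r_i)·(f′(r_i))^{-1} mod 7^{i+2}, with f′(x) = 2x. Iterate:
  r_0 = 6 (mod 7)
  r_1 = 41 (mod 49)
Final: r_1 = 41, and one checks f(r_1) ≡ 0 mod 7^2.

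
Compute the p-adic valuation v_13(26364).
v_13(26364) = 3

v_13(n) is the largest exponent k such that 13^k divides n. Factor out: 26364 = 13^3 · 12. (Sign doesn't affect v_p.) So v_13(26364) = 3.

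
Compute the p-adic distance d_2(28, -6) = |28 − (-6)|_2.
d_2(28, -6) = 1/2

Step 1 — x − y = 28 − (-6) = 34. Step 2 — v_2(34) = 1 (factor: 34 = (2^1 · 17); the sign does not affect v_p). Step 3 — |x − y|_2 = 2^{-1} = 1/2.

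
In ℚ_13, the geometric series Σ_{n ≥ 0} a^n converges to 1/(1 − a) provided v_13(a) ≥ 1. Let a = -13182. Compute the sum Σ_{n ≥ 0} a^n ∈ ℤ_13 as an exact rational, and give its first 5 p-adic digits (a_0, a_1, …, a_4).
Σ a^n = 1/(1 − a) = 1/13183;  first 5 digits = (1, 0, 0, 7, 12)

v_13(a) = 3 ≥ 1, so the series converges in ℤ_13 to 1/(1 − a) = 1/(1 − (-13182)) = 1/13183. Expand this rational in ℤ_13: compute digits iteratively via d_i = x_i mod 13, x_{i+1} = (x_i − d_i)/13. The first 5 digits are (1, 0, 0, 7, 12).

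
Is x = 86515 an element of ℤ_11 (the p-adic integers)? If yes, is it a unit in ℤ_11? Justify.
x ∈ ℤ_11 but not a unit; v_11(x) = 3 > 0

ℤ_11 = {x ∈ ℚ_11 : v_11(x) ≥ 0} and ℤ_11^× = {x ∈ ℤ_11 : v_11(x) = 0}. Here v_11(86515) = v_11(num) − v_11(den) = 3; compare against these criteria.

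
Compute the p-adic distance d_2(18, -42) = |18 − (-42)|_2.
d_2(18, -42) = 1/4

Step 1 — x − y = 18 − (-42) = 60. Step 2 — v_2(60) = 2 (factor: 60 = (2^2 · 15); the sign does not affect v_p). Step 3 — |x − y|_2 = 2^{-2} = 1/4.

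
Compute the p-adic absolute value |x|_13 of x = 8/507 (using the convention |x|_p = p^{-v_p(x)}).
|8/507|_13 = 169

Step 1 — compute v_13(x) by factoring powers of 13 out of the numerator and denominator: v_13(8/507) = -2. Step 2 — apply |x|_p = p^{-v_p(x)} = 13^{2} = 169.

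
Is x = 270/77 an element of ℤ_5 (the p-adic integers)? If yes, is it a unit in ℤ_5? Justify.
x ∈ ℤ_5 but not a unit; v_5(x) = 1 > 0

ℤ_5 = {x ∈ ℚ_5 : v_5(x) ≥ 0} and ℤ_5^× = {x ∈ ℤ_5 : v_5(x) = 0}. Here v_5(270/77) = v_5(num) − v_5(den) = 1; compare against these criteria.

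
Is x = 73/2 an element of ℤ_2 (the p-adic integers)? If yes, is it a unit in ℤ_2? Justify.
x ∉ ℤ_2 (v_2(x) = -1 < 0)

ℤ_2 = {x ∈ ℚ_2 : v_2(x) ≥ 0} and ℤ_2^× = {x ∈ ℤ_2 : v_2(x) = 0}. Here v_2(73/2) = v_2(num) − v_2(den) = -1; compare against these criteria.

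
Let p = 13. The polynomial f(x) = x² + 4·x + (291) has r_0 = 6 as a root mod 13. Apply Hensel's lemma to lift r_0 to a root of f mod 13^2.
r_1 = 58 (mod 169)

Hensel: r_{i+1} = r_i − f(r_i)·(f′(r_i))^{-1} mod 13^{i+2}, f′(x) = 2x + 4. Iterate:
  r_0 = 6 (mod 13)
  r_1 = 58 (mod 169)
Final: r = 58 satisfies f(r) ≡ 0 mod 13^2.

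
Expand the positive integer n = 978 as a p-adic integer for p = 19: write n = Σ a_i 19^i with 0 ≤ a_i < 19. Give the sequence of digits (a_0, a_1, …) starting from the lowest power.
(a_0, a_1, …) = (9, 13, 2)

Repeated division by 19 gives the digits low-to-high: 978 = 9 + 13·19^1 + 2·19^2. Digit sequence: (9, 13, 2).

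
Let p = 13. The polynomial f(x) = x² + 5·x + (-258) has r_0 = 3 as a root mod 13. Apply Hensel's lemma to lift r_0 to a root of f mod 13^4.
r_3 = 19152 (mod 28561)

Hensel: r_{i+1} = r_i − f(r_i)·(f′(r_i))^{-1} mod 13^{i+2}, f′(x) = 2x + 5. Iterate:
  r_0 = 3 (mod 13)
  r_1 = 55 (mod 169)
  r_2 = 1576 (mod 2197)
  r_3 = 19152 (mod 28561)
Final: r = 19152 satisfies f(r) ≡ 0 mod 13^4.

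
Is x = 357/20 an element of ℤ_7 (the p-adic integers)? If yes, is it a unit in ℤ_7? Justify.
x ∈ ℤ_7 but not a unit; v_7(x) = 1 > 0

ℤ_7 = {x ∈ ℚ_7 : v_7(x) ≥ 0} and ℤ_7^× = {x ∈ ℤ_7 : v_7(x) = 0}. Here v_7(357/20) = v_7(num) − v_7(den) = 1; compare against these criteria.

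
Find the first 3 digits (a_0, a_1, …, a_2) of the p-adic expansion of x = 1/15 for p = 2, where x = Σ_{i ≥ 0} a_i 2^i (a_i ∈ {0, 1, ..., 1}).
(a_0, …, a_2) = (1, 1, 1)

v_2(1/15) = 0 (numerator and denominator both coprime to 2), so x ∈ ℤ_2^×. Compute digits iteratively via a_i = x_i mod 2, x_{i+1} = (x_i − a_i)/2, with x_0 = x:
  x_0 = 1/15;  a_0 = 1;  x_1 = (x_0 − 1)/2 = -7/15
  x_1 = -7/15;  a_1 = 1;  x_2 = (x_1 − 1)/2 = -11/15
  x_2 = -11/15;  a_2 = 1;  x_3 = (x_2 − 1)/2 = -13/15
Digits: (1, 1, 1).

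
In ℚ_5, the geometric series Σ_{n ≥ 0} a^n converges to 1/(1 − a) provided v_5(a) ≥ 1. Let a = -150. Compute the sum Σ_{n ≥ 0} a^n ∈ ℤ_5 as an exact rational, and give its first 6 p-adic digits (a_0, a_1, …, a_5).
Σ a^n = 1/(1 − a) = 1/151;  first 6 digits = (1, 0, 4, 3, 0, 2)

v_5(a) = 2 ≥ 1, so the series converges in ℤ_5 to 1/(1 − a) = 1/(1 − (-150)) = 1/151. Expand this rational in ℤ_5: compute digits iteratively via d_i = x_i mod 5, x_{i+1} = (x_i − d_i)/5. The first 6 digits are (1, 0, 4, 3, 0, 2).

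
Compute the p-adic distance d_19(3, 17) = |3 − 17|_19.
d_19(3, 17) = 1

Step 1 — x − y = 3 − 17 = -14. Step 2 — v_19(-14) = 0 (factor: -14 = −(19^0 · 14); the sign does not affect v_p). Step 3 — |x − y|_19 = 19^{0} = 1.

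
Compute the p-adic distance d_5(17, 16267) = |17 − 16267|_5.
d_5(17, 16267) = 1/625

Step 1 — x − y = 17 − 16267 = -16250. Step 2 — v_5(-16250) = 4 (factor: -16250 = −(5^4 · 26); the sign does not affect v_p). Step 3 — |x − y|_5 = 5^{-4} = 1/625.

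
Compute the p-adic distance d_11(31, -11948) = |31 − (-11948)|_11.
d_11(31, -11948) = 1/1331

Step 1 — x − y = 31 − (-11948) = 11979. Step 2 — v_11(11979) = 3 (factor: 11979 = (11^3 · 9); the sign does not affect v_p). Step 3 — |x − y|_11 = 11^{-3} = 1/1331.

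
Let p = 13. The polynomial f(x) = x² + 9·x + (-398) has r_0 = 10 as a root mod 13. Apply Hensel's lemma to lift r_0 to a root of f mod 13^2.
r_1 = 23 (mod 169)

Hensel: r_{i+1} = r_i − f(r_i)·(f′(r_i))^{-1} mod 13^{i+2}, f′(x) = 2x + 9. Iterate:
  r_0 = 10 (mod 13)
  r_1 = 23 (mod 169)
Final: r = 23 satisfies f(r) ≡ 0 mod 13^2.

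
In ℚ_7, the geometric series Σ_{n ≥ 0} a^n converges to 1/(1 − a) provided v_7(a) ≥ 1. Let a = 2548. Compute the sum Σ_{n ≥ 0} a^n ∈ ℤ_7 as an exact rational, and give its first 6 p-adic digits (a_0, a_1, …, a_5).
Σ a^n = 1/(1 − a) = -1/2547;  first 6 digits = (1, 0, 3, 0, 3, 1)

v_7(a) = 2 ≥ 1, so the series converges in ℤ_7 to 1/(1 − a) = 1/(1 − 2548) = -1/2547. Expand this rational in ℤ_7: compute digits iteratively via d_i = x_i mod 7, x_{i+1} = (x_i − d_i)/7. The first 6 digits are (1, 0, 3, 0, 3, 1).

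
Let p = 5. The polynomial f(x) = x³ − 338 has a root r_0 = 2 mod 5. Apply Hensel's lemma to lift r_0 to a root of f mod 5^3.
r_2 = 42 (mod 125)

Hensel: r_{i+1} = r_i − f(r_i)/f′(r_i) mod 5^{i+2}, where f′(x) = 3x². Iterate:
  r_0 = 2 (mod 5)
  r_1 = 17 (mod 25)
  r_2 = 42 (mod 125)
Final: r = 42 with f(r) ≡ 0 mod 5^3.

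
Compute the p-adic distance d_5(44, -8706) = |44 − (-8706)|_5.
d_5(44, -8706) = 1/625

Step 1 — x − y = 44 − (-8706) = 8750. Step 2 — v_5(8750) = 4 (factor: 8750 = (5^4 · 14); the sign does not affect v_p). Step 3 — |x − y|_5 = 5^{-4} = 1/625.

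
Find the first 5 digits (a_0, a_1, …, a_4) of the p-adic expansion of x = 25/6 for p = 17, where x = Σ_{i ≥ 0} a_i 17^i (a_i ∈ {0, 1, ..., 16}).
(a_0, …, a_4) = (7, 14, 2, 14, 2)

v_17(25/6) = 0 (numerator and denominator both coprime to 17), so x ∈ ℤ_17^×. Compute digits iteratively via a_i = x_i mod 17, x_{i+1} = (x_i − a_i)/17, with x_0 = x:
  x_0 = 25/6;  a_0 = 7;  x_1 = (x_0 − 7)/17 = -1/6
  x_1 = -1/6;  a_1 = 14;  x_2 = (x_1 − 14)/17 = -5/6
  x_2 = -5/6;  a_2 = 2;  x_3 = (x_2 − 2)/17 = -1/6
  x_3 = -1/6;  a_3 = 14;  x_4 = (x_3 − 14)/17 = -5/6
  x_4 = -5/6;  a_4 = 2;  x_5 = (x_4 − 2)/17 = -1/6
Digits: (7, 14, 2, 14, 2).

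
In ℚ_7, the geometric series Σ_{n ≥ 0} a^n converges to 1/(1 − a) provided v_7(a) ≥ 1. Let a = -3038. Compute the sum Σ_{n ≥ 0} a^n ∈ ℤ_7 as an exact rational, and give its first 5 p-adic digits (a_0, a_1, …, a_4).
Σ a^n = 1/(1 − a) = 1/3039;  first 5 digits = (1, 0, 1, 5, 6)

v_7(a) = 2 ≥ 1, so the series converges in ℤ_7 to 1/(1 − a) = 1/(1 − (-3038)) = 1/3039. Expand this rational in ℤ_7: compute digits iteratively via d_i = x_i mod 7, x_{i+1} = (x_i − d_i)/7. The first 5 digits are (1, 0, 1, 5, 6).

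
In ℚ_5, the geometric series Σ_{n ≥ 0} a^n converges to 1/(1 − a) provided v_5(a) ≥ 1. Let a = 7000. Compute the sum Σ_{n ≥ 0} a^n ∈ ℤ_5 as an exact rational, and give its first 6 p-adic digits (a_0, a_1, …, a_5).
Σ a^n = 1/(1 − a) = -1/6999;  first 6 digits = (1, 0, 0, 1, 1, 2)

v_5(a) = 3 ≥ 1, so the series converges in ℤ_5 to 1/(1 − a) = 1/(1 − 7000) = -1/6999. Expand this rational in ℤ_5: compute digits iteratively via d_i = x_i mod 5, x_{i+1} = (x_i − d_i)/5. The first 6 digits are (1, 0, 0, 1, 1, 2).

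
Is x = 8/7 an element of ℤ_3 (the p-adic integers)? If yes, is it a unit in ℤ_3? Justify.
x ∈ ℤ_3^× (unit); v_3(x) = 0

ℤ_3 = {x ∈ ℚ_3 : v_3(x) ≥ 0} and ℤ_3^× = {x ∈ ℤ_3 : v_3(x) = 0}. Here v_3(8/7) = v_3(num) − v_3(den) = 0; compare against these criteria.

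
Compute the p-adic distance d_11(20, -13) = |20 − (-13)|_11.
d_11(20, -13) = 1/11

Step 1 — x − y = 20 − (-13) = 33. Step 2 — v_11(33) = 1 (factor: 33 = (11^1 · 3); the sign does not affect v_p). Step 3 — |x − y|_11 = 11^{-1} = 1/11.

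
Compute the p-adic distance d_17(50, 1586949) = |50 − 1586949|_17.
d_17(50, 1586949) = 1/83521

Step 1 — x − y = 50 − 1586949 = -1586899. Step 2 — v_17(-1586899) = 4 (factor: -1586899 = −(17^4 · 19); the sign does not affect v_p). Step 3 — |x − y|_17 = 17^{-4} = 1/83521.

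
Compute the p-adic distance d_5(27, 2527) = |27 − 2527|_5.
d_5(27, 2527) = 1/625

Step 1 — x − y = 27 − 2527 = -2500. Step 2 — v_5(-2500) = 4 (factor: -2500 = −(5^4 · 4); the sign does not affect v_p). Step 3 — |x − y|_5 = 5^{-4} = 1/625.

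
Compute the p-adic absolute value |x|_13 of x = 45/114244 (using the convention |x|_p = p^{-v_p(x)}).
|45/114244|_13 = 28561

Step 1 — compute v_13(x) by factoring powers of 13 out of the numerator and denominator: v_13(45/114244) = -4. Step 2 — apply |x|_p = p^{-v_p(x)} = 13^{4} = 28561.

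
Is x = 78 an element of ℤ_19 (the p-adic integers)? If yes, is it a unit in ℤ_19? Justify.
x ∈ ℤ_19^× (unit); v_19(x) = 0

ℤ_19 = {x ∈ ℚ_19 : v_19(x) ≥ 0} and ℤ_19^× = {x ∈ ℤ_19 : v_19(x) = 0}. Here v_19(78) = v_19(num) − v_19(den) = 0; compare against these criteria.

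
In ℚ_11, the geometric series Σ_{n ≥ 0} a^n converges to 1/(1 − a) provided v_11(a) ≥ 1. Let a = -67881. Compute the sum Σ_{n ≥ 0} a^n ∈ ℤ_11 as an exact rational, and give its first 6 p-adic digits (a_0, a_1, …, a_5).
Σ a^n = 1/(1 − a) = 1/67882;  first 6 digits = (1, 0, 0, 4, 6, 10)

v_11(a) = 3 ≥ 1, so the series converges in ℤ_11 to 1/(1 − a) = 1/(1 − (-67881)) = 1/67882. Expand this rational in ℤ_11: compute digits iteratively via d_i = x_i mod 11, x_{i+1} = (x_i − d_i)/11. The first 6 digits are (1, 0, 0, 4, 6, 10).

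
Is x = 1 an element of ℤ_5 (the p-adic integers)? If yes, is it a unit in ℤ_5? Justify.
x ∈ ℤ_5^× (unit); v_5(x) = 0

ℤ_5 = {x ∈ ℚ_5 : v_5(x) ≥ 0} and ℤ_5^× = {x ∈ ℤ_5 : v_5(x) = 0}. Here v_5(1) = v_5(num) − v_5(den) = 0; compare against these criteria.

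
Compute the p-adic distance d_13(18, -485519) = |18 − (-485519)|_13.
d_13(18, -485519) = 1/28561

Step 1 — x − y = 18 − (-485519) = 485537. Step 2 — v_13(485537) = 4 (factor: 485537 = (13^4 · 17); the sign does not affect v_p). Step 3 — |x − y|_13 = 13^{-4} = 1/28561.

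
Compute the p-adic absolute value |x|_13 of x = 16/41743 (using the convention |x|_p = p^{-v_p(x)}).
|16/41743|_13 = 2197

Step 1 — compute v_13(x) by factoring powers of 13 out of the numerator and denominator: v_13(16/41743) = -3. Step 2 — apply |x|_p = p^{-v_p(x)} = 13^{3} = 2197.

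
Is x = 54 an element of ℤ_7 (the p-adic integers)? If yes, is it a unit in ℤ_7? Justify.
x ∈ ℤ_7^× (unit); v_7(x) = 0

ℤ_7 = {x ∈ ℚ_7 : v_7(x) ≥ 0} and ℤ_7^× = {x ∈ ℤ_7 : v_7(x) = 0}. Here v_7(54) = v_7(num) − v_7(den) = 0; compare against these criteria.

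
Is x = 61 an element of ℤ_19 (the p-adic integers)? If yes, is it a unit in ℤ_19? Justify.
x ∈ ℤ_19^× (unit); v_19(x) = 0

ℤ_19 = {x ∈ ℚ_19 : v_19(x) ≥ 0} and ℤ_19^× = {x ∈ ℤ_19 : v_19(x) = 0}. Here v_19(61) = v_19(num) − v_19(den) = 0; compare against these criteria.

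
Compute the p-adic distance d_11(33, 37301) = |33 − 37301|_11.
d_11(33, 37301) = 1/1331

Step 1 — x − y = 33 − 37301 = -37268. Step 2 — v_11(-37268) = 3 (factor: -37268 = −(11^3 · 28); the sign does not affect v_p). Step 3 — |x − y|_11 = 11^{-3} = 1/1331.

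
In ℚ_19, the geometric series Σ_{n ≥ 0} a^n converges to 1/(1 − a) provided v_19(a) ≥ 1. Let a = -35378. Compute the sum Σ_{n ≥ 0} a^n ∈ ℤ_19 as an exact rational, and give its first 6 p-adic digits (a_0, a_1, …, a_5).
Σ a^n = 1/(1 − a) = 1/35379;  first 6 digits = (1, 0, 16, 13, 8, 11)

v_19(a) = 2 ≥ 1, so the series converges in ℤ_19 to 1/(1 − a) = 1/(1 − (-35378)) = 1/35379. Expand this rational in ℤ_19: compute digits iteratively via d_i = x_i mod 19, x_{i+1} = (x_i − d_i)/19. The first 6 digits are (1, 0, 16, 13, 8, 11).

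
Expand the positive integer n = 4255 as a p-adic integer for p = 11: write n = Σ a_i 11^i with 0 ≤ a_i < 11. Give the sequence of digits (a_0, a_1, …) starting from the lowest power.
(a_0, a_1, …) = (9, 1, 2, 3)

Repeated division by 11 gives the digits low-to-high: 4255 = 9 + 1·11^1 + 2·11^2 + 3·11^3. Digit sequence: (9, 1, 2, 3).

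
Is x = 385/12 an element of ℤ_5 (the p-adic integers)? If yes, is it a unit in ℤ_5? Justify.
x ∈ ℤ_5 but not a unit; v_5(x) = 1 > 0

ℤ_5 = {x ∈ ℚ_5 : v_5(x) ≥ 0} and ℤ_5^× = {x ∈ ℤ_5 : v_5(x) = 0}. Here v_5(385/12) = v_5(num) − v_5(den) = 1; compare against these criteria.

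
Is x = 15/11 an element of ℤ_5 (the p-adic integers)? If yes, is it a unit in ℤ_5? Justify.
x ∈ ℤ_5 but not a unit; v_5(x) = 1 > 0

ℤ_5 = {x ∈ ℚ_5 : v_5(x) ≥ 0} and ℤ_5^× = {x ∈ ℤ_5 : v_5(x) = 0}. Here v_5(15/11) = v_5(num) − v_5(den) = 1; compare against these criteria.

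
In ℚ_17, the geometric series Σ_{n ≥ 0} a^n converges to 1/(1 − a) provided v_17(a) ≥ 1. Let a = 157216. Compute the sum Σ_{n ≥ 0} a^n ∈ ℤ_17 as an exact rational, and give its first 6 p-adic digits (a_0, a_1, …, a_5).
Σ a^n = 1/(1 − a) = -1/157215;  first 6 digits = (1, 0, 0, 15, 1, 0)

v_17(a) = 3 ≥ 1, so the series converges in ℤ_17 to 1/(1 − a) = 1/(1 − 157216) = -1/157215. Expand this rational in ℤ_17: compute digits iteratively via d_i = x_i mod 17, x_{i+1} = (x_i − d_i)/17. The first 6 digits are (1, 0, 0, 15, 1, 0).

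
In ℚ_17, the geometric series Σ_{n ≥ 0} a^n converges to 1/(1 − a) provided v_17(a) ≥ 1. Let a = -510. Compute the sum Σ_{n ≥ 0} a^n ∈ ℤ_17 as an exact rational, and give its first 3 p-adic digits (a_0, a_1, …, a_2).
Σ a^n = 1/(1 − a) = 1/511;  first 3 digits = (1, 4, 14)

v_17(a) = 1 ≥ 1, so the series converges in ℤ_17 to 1/(1 − a) = 1/(1 − (-510)) = 1/511. Expand this rational in ℤ_17: compute digits iteratively via d_i = x_i mod 17, x_{i+1} = (x_i − d_i)/17. The first 3 digits are (1, 4, 14).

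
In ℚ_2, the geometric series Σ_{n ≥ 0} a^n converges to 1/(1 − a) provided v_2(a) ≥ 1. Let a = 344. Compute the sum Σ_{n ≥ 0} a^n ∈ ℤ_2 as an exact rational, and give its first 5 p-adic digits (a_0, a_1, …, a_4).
Σ a^n = 1/(1 − a) = -1/343;  first 5 digits = (1, 0, 0, 1, 1)

v_2(a) = 3 ≥ 1, so the series converges in ℤ_2 to 1/(1 − a) = 1/(1 − 344) = -1/343. Expand this rational in ℤ_2: compute digits iteratively via d_i = x_i mod 2, x_{i+1} = (x_i − d_i)/2. The first 5 digits are (1, 0, 0, 1, 1).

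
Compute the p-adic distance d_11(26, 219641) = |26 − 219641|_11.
d_11(26, 219641) = 1/14641

Step 1 — x − y = 26 − 219641 = -219615. Step 2 — v_11(-219615) = 4 (factor: -219615 = −(11^4 · 15); the sign does not affect v_p). Step 3 — |x − y|_11 = 11^{-4} = 1/14641.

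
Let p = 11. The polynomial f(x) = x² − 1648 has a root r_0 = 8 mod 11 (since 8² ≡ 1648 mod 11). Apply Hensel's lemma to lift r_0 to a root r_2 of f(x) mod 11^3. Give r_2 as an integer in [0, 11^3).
r_2 = 1075 (mod 1331)

Hensel's recurrence: r_{i+1} = r_i − f(r_i)·(f′(r_i))^{-1} mod 11^{i+2}, with f′(x) = 2x. Iterate:
  r_0 = 8 (mod 11)
  r_1 = 107 (mod 121)
  r_2 = 1075 (mod 1331)
Final: r_2 = 1075, and one checks f(r_2) ≡ 0 mod 11^3.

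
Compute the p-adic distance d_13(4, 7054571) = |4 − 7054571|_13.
d_13(4, 7054571) = 1/371293

Step 1 — x − y = 4 − 7054571 = -7054567. Step 2 — v_13(-7054567) = 5 (factor: -7054567 = −(13^5 · 19); the sign does not affect v_p). Step 3 — |x − y|_13 = 13^{-5} = 1/371293.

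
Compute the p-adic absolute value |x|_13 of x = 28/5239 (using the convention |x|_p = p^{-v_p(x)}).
|28/5239|_13 = 169

Step 1 — compute v_13(x) by factoring powers of 13 out of the numerator and denominator: v_13(28/5239) = -2. Step 2 — apply |x|_p = p^{-v_p(x)} = 13^{2} = 169.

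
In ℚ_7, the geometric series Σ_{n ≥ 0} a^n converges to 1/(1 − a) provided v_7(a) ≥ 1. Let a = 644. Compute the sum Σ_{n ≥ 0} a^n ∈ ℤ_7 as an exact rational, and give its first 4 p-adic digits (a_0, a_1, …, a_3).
Σ a^n = 1/(1 − a) = -1/643;  first 4 digits = (1, 1, 0, 1)

v_7(a) = 1 ≥ 1, so the series converges in ℤ_7 to 1/(1 − a) = 1/(1 − 644) = -1/643. Expand this rational in ℤ_7: compute digits iteratively via d_i = x_i mod 7, x_{i+1} = (x_i − d_i)/7. The first 4 digits are (1, 1, 0, 1).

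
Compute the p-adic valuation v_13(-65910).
v_13(-65910) = 3

v_13(n) is the largest exponent k such that 13^k divides n. Factor out: -65910 = -13^3 · 30. (Sign doesn't affect v_p.) So v_13(-65910) = 3.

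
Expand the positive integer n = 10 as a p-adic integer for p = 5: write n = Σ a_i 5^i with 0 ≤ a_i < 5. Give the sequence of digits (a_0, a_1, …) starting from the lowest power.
(a_0, a_1, …) = (0, 2)

Repeated division by 5 gives the digits low-to-high: 10 = 2·5^1. Digit sequence: (0, 2).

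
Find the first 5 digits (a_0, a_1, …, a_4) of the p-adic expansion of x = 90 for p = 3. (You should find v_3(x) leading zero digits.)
(a_0, …, a_4) = (0, 0, 1, 0, 1)

v_3(90) = 2, so a_0 = ... = a_1 = 0. Factor out: x = 3^2 · u with u = 10 a unit in ℤ_3. Expand u iteratively via a_{v+i} = u_i mod 3, u_{i+1} = (u_i − a_{v+i})/3:
  u_0 = 10;  a_2 = 1;  u_1 = (u_0 − 1)/3 = 3
  u_1 = 3;  a_3 = 0;  u_2 = (u_1 − 0)/3 = 1
  u_2 = 1;  a_4 = 1;  u_3 = (u_2 − 1)/3 = 0
Digits: (0, 0, 1, 0, 1).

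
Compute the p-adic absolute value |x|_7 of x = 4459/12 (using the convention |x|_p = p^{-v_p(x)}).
|4459/12|_7 = 1/343

Step 1 — compute v_7(x) by factoring powers of 7 out of the numerator and denominator: v_7(4459/12) = 3. Step 2 — apply |x|_p = p^{-v_p(x)} = 7^{-3} = 1/343.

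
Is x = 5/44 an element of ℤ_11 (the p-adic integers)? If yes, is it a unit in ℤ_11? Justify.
x ∉ ℤ_11 (v_11(x) = -1 < 0)

ℤ_11 = {x ∈ ℚ_11 : v_11(x) ≥ 0} and ℤ_11^× = {x ∈ ℤ_11 : v_11(x) = 0}. Here v_11(5/44) = v_11(num) − v_11(den) = -1; compare against these criteria.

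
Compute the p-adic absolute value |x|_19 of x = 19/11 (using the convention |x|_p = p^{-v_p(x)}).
|19/11|_19 = 1/19

Step 1 — compute v_19(x) by factoring powers of 19 out of the numerator and denominator: v_19(19/11) = 1. Step 2 — apply |x|_p = p^{-v_p(x)} = 19^{-1} = 1/19.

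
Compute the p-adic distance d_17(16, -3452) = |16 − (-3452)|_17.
d_17(16, -3452) = 1/289

Step 1 — x − y = 16 − (-3452) = 3468. Step 2 — v_17(3468) = 2 (factor: 3468 = (17^2 · 12); the sign does not affect v_p). Step 3 — |x − y|_17 = 17^{-2} = 1/289.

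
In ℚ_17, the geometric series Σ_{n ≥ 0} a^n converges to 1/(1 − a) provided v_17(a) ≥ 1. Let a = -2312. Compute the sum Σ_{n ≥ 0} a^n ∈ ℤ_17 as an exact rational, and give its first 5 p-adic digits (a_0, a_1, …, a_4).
Σ a^n = 1/(1 − a) = 1/2313;  first 5 digits = (1, 0, 9, 16, 12)

v_17(a) = 2 ≥ 1, so the series converges in ℤ_17 to 1/(1 − a) = 1/(1 − (-2312)) = 1/2313. Expand this rational in ℤ_17: compute digits iteratively via d_i = x_i mod 17, x_{i+1} = (x_i − d_i)/17. The first 5 digits are (1, 0, 9, 16, 12).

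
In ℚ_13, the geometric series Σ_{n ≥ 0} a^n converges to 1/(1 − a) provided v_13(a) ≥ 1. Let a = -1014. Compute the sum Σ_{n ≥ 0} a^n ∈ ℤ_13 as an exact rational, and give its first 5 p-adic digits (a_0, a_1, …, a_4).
Σ a^n = 1/(1 − a) = 1/1015;  first 5 digits = (1, 0, 7, 12, 9)

v_13(a) = 2 ≥ 1, so the series converges in ℤ_13 to 1/(1 − a) = 1/(1 − (-1014)) = 1/1015. Expand this rational in ℤ_13: compute digits iteratively via d_i = x_i mod 13, x_{i+1} = (x_i − d_i)/13. The first 5 digits are (1, 0, 7, 12, 9).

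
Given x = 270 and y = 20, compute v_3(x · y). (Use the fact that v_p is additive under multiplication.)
v_3(5400) = 3

v_p(x) = 3 (factor: 270 = 3^3 · 10); v_p(y) = 0 (factor: 20 = 3^0 · 20). Additivity: v_p(xy) = v_p(x) + v_p(y) = 3 + 0 = 3. (Direct check: xy = 5400 = 3^3 · (200).)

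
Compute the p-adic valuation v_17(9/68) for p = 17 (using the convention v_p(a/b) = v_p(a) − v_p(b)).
v_17(9/68) = -1

Factor powers of 17 from the numerator and denominator of the reduced fraction: 9 = 17^0 · 9 and 68 = 17^1 · 4. Apply v_p(a/b) = v_p(a) − v_p(b): v_17(9/68) = 0 − 1 = -1.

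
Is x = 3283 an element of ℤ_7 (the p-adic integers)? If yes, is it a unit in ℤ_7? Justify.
x ∈ ℤ_7 but not a unit; v_7(x) = 2 > 0

ℤ_7 = {x ∈ ℚ_7 : v_7(x) ≥ 0} and ℤ_7^× = {x ∈ ℤ_7 : v_7(x) = 0}. Here v_7(3283) = v_7(num) − v_7(den) = 2; compare against these criteria.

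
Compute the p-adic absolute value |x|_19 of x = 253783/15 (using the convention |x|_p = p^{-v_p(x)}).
|253783/15|_19 = 1/6859

Step 1 — compute v_19(x) by factoring powers of 19 out of the numerator and denominator: v_19(253783/15) = 3. Step 2 — apply |x|_p = p^{-v_p(x)} = 19^{-3} = 1/6859.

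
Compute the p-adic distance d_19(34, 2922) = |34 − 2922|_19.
d_19(34, 2922) = 1/361

Step 1 — x − y = 34 − 2922 = -2888. Step 2 — v_19(-2888) = 2 (factor: -2888 = −(19^2 · 8); the sign does not affect v_p). Step 3 — |x − y|_19 = 19^{-2} = 1/361.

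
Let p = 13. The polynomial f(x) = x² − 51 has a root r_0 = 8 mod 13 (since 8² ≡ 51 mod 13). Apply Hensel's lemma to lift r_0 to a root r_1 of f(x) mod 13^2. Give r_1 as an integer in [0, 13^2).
r_1 = 60 (mod 169)

Hensel's recurrence: r_{i+1} = r_i − f(r_i)·(f′(r_i))^{-1} mod 13^{i+2}, with f′(x) = 2x. Iterate:
  r_0 = 8 (mod 13)
  r_1 = 60 (mod 169)
Final: r_1 = 60, and one checks f(r_1) ≡ 0 mod 13^2.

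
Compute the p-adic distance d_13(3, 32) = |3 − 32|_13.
d_13(3, 32) = 1

Step 1 — x − y = 3 − 32 = -29. Step 2 — v_13(-29) = 0 (factor: -29 = −(13^0 · 29); the sign does not affect v_p). Step 3 — |x − y|_13 = 13^{0} = 1.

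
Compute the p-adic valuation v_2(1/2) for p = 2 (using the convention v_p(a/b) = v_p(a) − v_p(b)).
v_2(1/2) = -1

Factor powers of 2 from the numerator and denominator of the reduced fraction: 1 = 2^0 · 1 and 2 = 2^1 · 1. Apply v_p(a/b) = v_p(a) − v_p(b): v_2(1/2) = 0 − 1 = -1.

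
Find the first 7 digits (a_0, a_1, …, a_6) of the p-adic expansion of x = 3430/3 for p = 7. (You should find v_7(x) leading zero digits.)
(a_0, …, a_6) = (0, 0, 0, 1, 5, 4, 4)

v_7(3430/3) = 3, so a_0 = ... = a_2 = 0. Factor out: x = 7^3 · u with u = 10/3 a unit in ℤ_7. Expand u iteratively via a_{v+i} = u_i mod 7, u_{i+1} = (u_i − a_{v+i})/7:
  u_0 = 10/3;  a_3 = 1;  u_1 = (u_0 − 1)/7 = 1/3
  u_1 = 1/3;  a_4 = 5;  u_2 = (u_1 − 5)/7 = -2/3
  u_2 = -2/3;  a_5 = 4;  u_3 = (u_2 − 4)/7 = -2/3
  u_3 = -2/3;  a_6 = 4;  u_4 = (u_3 − 4)/7 = -2/3
Digits: (0, 0, 0, 1, 5, 4, 4).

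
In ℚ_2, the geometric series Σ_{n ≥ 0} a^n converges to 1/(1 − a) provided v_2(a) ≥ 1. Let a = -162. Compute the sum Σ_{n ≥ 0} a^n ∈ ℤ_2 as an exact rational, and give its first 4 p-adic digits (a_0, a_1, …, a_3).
Σ a^n = 1/(1 − a) = 1/163;  first 4 digits = (1, 1, 0, 1)

v_2(a) = 1 ≥ 1, so the series converges in ℤ_2 to 1/(1 − a) = 1/(1 − (-162)) = 1/163. Expand this rational in ℤ_2: compute digits iteratively via d_i = x_i mod 2, x_{i+1} = (x_i − d_i)/2. The first 4 digits are (1, 1, 0, 1).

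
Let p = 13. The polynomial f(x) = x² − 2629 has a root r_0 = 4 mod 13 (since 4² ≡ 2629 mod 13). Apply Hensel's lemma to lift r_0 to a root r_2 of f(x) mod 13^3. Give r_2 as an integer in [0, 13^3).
r_2 = 1915 (mod 2197)

Hensel's recurrence: r_{i+1} = r_i − f(r_i)·(f′(r_i))^{-1} mod 13^{i+2}, with f′(x) = 2x. Iterate:
  r_0 = 4 (mod 13)
  r_1 = 56 (mod 169)
  r_2 = 1915 (mod 2197)
Final: r_2 = 1915, and one checks f(r_2) ≡ 0 mod 13^3.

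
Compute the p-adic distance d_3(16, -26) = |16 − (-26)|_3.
d_3(16, -26) = 1/3

Step 1 — x − y = 16 − (-26) = 42. Step 2 — v_3(42) = 1 (factor: 42 = (3^1 · 14); the sign does not affect v_p). Step 3 — |x − y|_3 = 3^{-1} = 1/3.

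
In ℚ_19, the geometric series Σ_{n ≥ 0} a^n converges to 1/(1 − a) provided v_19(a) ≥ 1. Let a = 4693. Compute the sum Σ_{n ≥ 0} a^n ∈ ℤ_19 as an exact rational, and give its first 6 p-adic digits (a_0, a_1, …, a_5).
Σ a^n = 1/(1 − a) = -1/4692;  first 6 digits = (1, 0, 13, 0, 17, 8)

v_19(a) = 2 ≥ 1, so the series converges in ℤ_19 to 1/(1 − a) = 1/(1 − 4693) = -1/4692. Expand this rational in ℤ_19: compute digits iteratively via d_i = x_i mod 19, x_{i+1} = (x_i − d_i)/19. The first 6 digits are (1, 0, 13, 0, 17, 8).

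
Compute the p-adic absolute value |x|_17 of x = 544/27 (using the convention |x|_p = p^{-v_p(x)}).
|544/27|_17 = 1/17

Step 1 — compute v_17(x) by factoring powers of 17 out of the numerator and denominator: v_17(544/27) = 1. Step 2 — apply |x|_p = p^{-v_p(x)} = 17^{-1} = 1/17.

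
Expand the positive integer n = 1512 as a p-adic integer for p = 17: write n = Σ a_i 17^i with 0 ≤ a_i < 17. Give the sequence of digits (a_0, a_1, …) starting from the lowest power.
(a_0, a_1, …) = (16, 3, 5)

Repeated division by 17 gives the digits low-to-high: 1512 = 16 + 3·17^1 + 5·17^2. Digit sequence: (16, 3, 5).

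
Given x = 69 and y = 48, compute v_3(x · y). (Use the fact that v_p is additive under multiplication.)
v_3(3312) = 2

v_p(x) = 1 (factor: 69 = 3^1 · 23); v_p(y) = 1 (factor: 48 = 3^1 · 16). Additivity: v_p(xy) = v_p(x) + v_p(y) = 1 + 1 = 2. (Direct check: xy = 3312 = 3^2 · (368).)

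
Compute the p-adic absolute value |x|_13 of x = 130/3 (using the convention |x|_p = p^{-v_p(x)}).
|130/3|_13 = 1/13

Step 1 — compute v_13(x) by factoring powers of 13 out of the numerator and denominator: v_13(130/3) = 1. Step 2 — apply |x|_p = p^{-v_p(x)} = 13^{-1} = 1/13.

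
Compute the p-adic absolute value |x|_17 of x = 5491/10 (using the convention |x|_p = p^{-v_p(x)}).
|5491/10|_17 = 1/289

Step 1 — compute v_17(x) by factoring powers of 17 out of the numerator and denominator: v_17(5491/10) = 2. Step 2 — apply |x|_p = p^{-v_p(x)} = 17^{-2} = 1/289.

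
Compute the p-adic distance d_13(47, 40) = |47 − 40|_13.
d_13(47, 40) = 1

Step 1 — x − y = 47 − 40 = 7. Step 2 — v_13(7) = 0 (factor: 7 = (13^0 · 7); the sign does not affect v_p). Step 3 — |x − y|_13 = 13^{0} = 1.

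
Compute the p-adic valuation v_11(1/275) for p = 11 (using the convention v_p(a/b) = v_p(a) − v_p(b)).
v_11(1/275) = -1

Factor powers of 11 from the numerator and denominator of the reduced fraction: 1 = 11^0 · 1 and 275 = 11^1 · 25. Apply v_p(a/b) = v_p(a) − v_p(b): v_11(1/275) = 0 − 1 = -1.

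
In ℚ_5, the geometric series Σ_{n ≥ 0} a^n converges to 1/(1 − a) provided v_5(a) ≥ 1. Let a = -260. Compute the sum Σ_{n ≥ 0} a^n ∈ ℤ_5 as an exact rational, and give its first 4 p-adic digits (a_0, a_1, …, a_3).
Σ a^n = 1/(1 − a) = 1/261;  first 4 digits = (1, 3, 3, 0)

v_5(a) = 1 ≥ 1, so the series converges in ℤ_5 to 1/(1 − a) = 1/(1 − (-260)) = 1/261. Expand this rational in ℤ_5: compute digits iteratively via d_i = x_i mod 5, x_{i+1} = (x_i − d_i)/5. The first 4 digits are (1, 3, 3, 0).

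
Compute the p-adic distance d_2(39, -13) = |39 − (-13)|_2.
d_2(39, -13) = 1/4

Step 1 — x − y = 39 − (-13) = 52. Step 2 — v_2(52) = 2 (factor: 52 = (2^2 · 13); the sign does not affect v_p). Step 3 — |x − y|_2 = 2^{-2} = 1/4.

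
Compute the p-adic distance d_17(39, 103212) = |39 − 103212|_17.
d_17(39, 103212) = 1/4913

Step 1 — x − y = 39 − 103212 = -103173. Step 2 — v_17(-103173) = 3 (factor: -103173 = −(17^3 · 21); the sign does not affect v_p). Step 3 — |x − y|_17 = 17^{-3} = 1/4913.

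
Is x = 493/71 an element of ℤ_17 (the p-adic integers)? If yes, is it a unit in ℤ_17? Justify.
x ∈ ℤ_17 but not a unit; v_17(x) = 1 > 0

ℤ_17 = {x ∈ ℚ_17 : v_17(x) ≥ 0} and ℤ_17^× = {x ∈ ℤ_17 : v_17(x) = 0}. Here v_17(493/71) = v_17(num) − v_17(den) = 1; compare against these criteria.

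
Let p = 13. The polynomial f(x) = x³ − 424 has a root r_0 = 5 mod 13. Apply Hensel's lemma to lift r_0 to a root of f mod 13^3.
r_2 = 356 (mod 2197)

Hensel: r_{i+1} = r_i − f(r_i)/f′(r_i) mod 13^{i+2}, where f′(x) = 3x². Iterate:
  r_0 = 5 (mod 13)
  r_1 = 18 (mod 169)
  r_2 = 356 (mod 2197)
Final: r = 356 with f(r) ≡ 0 mod 13^3.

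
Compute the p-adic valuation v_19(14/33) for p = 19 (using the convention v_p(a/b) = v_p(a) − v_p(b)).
v_19(14/33) = 0

Factor powers of 19 from the numerator and denominator of the reduced fraction: 14 = 19^0 · 14 and 33 = 19^0 · 33. Apply v_p(a/b) = v_p(a) − v_p(b): v_19(14/33) = 0 − 0 = 0.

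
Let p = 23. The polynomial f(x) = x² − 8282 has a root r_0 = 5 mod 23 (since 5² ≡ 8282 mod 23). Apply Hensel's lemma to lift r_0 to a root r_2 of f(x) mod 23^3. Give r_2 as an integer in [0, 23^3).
r_2 = 143 (mod 12167)

Hensel's recurrence: r_{i+1} = r_i − f(r_i)·(f′(r_i))^{-1} mod 23^{i+2}, with f′(x) = 2x. Iterate:
  r_0 = 5 (mod 23)
  r_1 = 143 (mod 529)
  r_2 = 143 (mod 12167)
Final: r_2 = 143, and one checks f(r_2) ≡ 0 mod 23^3.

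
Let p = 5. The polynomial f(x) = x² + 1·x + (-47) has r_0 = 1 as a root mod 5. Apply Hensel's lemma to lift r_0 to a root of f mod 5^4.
r_3 = 66 (mod 625)

Hensel: r_{i+1} = r_i − f(r_i)·(f′(r_i))^{-1} mod 5^{i+2}, f′(x) = 2x + 1. Iterate:
  r_0 = 1 (mod 5)
  r_1 = 16 (mod 25)
  r_2 = 66 (mod 125)
  r_3 = 66 (mod 625)
Final: r = 66 satisfies f(r) ≡ 0 mod 5^4.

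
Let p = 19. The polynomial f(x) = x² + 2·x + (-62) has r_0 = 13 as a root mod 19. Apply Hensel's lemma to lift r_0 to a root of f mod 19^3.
r_2 = 6055 (mod 6859)

Hensel: r_{i+1} = r_i − f(r_i)·(f′(r_i))^{-1} mod 19^{i+2}, f′(x) = 2x + 2. Iterate:
  r_0 = 13 (mod 19)
  r_1 = 279 (mod 361)
  r_2 = 6055 (mod 6859)
Final: r = 6055 satisfies f(r) ≡ 0 mod 19^3.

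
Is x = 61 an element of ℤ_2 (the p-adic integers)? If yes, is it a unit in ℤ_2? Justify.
x ∈ ℤ_2^× (unit); v_2(x) = 0

ℤ_2 = {x ∈ ℚ_2 : v_2(x) ≥ 0} and ℤ_2^× = {x ∈ ℤ_2 : v_2(x) = 0}. Here v_2(61) = v_2(num) − v_2(den) = 0; compare against these criteria.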